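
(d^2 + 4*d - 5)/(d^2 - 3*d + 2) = (d + 5)/(d - 2)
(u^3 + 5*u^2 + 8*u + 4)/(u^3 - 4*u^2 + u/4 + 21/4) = 4*(u^2 + 4*u + 4)/(4*u^2 - 20*u + 21)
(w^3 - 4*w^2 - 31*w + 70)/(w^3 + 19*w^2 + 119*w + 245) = (w^2 - 9*w + 14)/(w^2 + 14*w + 49)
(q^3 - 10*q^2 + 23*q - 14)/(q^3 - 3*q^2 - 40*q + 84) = (q - 1)/(q + 6)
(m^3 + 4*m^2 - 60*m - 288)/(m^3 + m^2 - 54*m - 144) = (m + 6)/(m + 3)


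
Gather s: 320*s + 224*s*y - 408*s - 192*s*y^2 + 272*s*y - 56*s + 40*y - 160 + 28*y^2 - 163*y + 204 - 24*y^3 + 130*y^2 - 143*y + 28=s*(-192*y^2 + 496*y - 144) - 24*y^3 + 158*y^2 - 266*y + 72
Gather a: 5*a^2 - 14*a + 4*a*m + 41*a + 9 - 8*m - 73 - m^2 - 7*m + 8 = 5*a^2 + a*(4*m + 27) - m^2 - 15*m - 56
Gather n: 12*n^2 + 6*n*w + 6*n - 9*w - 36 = 12*n^2 + n*(6*w + 6) - 9*w - 36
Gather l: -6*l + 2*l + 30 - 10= 20 - 4*l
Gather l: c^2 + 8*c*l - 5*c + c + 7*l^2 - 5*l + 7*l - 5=c^2 - 4*c + 7*l^2 + l*(8*c + 2) - 5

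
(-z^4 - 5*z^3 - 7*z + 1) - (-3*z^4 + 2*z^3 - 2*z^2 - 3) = 2*z^4 - 7*z^3 + 2*z^2 - 7*z + 4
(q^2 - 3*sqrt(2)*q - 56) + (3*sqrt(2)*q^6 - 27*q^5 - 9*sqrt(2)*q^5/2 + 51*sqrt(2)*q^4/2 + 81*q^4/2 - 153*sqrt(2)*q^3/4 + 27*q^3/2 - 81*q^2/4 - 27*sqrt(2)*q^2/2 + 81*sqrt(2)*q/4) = 3*sqrt(2)*q^6 - 27*q^5 - 9*sqrt(2)*q^5/2 + 51*sqrt(2)*q^4/2 + 81*q^4/2 - 153*sqrt(2)*q^3/4 + 27*q^3/2 - 77*q^2/4 - 27*sqrt(2)*q^2/2 + 69*sqrt(2)*q/4 - 56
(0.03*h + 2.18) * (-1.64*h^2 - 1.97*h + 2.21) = -0.0492*h^3 - 3.6343*h^2 - 4.2283*h + 4.8178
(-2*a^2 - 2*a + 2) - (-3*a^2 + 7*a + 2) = a^2 - 9*a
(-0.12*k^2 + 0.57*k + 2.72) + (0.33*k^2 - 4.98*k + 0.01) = 0.21*k^2 - 4.41*k + 2.73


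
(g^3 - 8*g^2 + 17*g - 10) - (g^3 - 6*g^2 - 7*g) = -2*g^2 + 24*g - 10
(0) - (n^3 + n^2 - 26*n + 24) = -n^3 - n^2 + 26*n - 24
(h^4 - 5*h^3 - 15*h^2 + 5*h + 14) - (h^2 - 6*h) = h^4 - 5*h^3 - 16*h^2 + 11*h + 14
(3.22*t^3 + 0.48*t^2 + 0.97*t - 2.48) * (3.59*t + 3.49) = 11.5598*t^4 + 12.961*t^3 + 5.1575*t^2 - 5.5179*t - 8.6552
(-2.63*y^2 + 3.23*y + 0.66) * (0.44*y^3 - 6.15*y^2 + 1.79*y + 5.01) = -1.1572*y^5 + 17.5957*y^4 - 24.2818*y^3 - 11.4536*y^2 + 17.3637*y + 3.3066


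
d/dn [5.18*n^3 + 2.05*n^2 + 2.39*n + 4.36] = 15.54*n^2 + 4.1*n + 2.39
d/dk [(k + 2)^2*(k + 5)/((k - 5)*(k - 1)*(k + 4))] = (-11*k^4 - 86*k^3 - 123*k^2 + 440*k + 860)/(k^6 - 4*k^5 - 34*k^4 + 116*k^3 + 281*k^2 - 760*k + 400)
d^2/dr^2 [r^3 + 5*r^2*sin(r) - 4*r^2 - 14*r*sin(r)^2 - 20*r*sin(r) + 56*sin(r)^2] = -5*r^2*sin(r) + 20*sqrt(2)*r*sin(r + pi/4) - 28*r*cos(2*r) + 6*r + 10*sin(r) - 28*sin(2*r) - 40*cos(r) + 112*cos(2*r) - 8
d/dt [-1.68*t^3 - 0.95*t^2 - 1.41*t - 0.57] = -5.04*t^2 - 1.9*t - 1.41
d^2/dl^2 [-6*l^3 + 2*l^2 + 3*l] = 4 - 36*l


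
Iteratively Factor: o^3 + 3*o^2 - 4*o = (o + 4)*(o^2 - o) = o*(o + 4)*(o - 1)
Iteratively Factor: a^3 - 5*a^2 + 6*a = (a - 2)*(a^2 - 3*a) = (a - 3)*(a - 2)*(a)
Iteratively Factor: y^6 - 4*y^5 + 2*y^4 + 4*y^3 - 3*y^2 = (y)*(y^5 - 4*y^4 + 2*y^3 + 4*y^2 - 3*y) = y*(y + 1)*(y^4 - 5*y^3 + 7*y^2 - 3*y) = y*(y - 1)*(y + 1)*(y^3 - 4*y^2 + 3*y) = y*(y - 1)^2*(y + 1)*(y^2 - 3*y) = y*(y - 3)*(y - 1)^2*(y + 1)*(y)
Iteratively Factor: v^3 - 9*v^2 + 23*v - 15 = (v - 1)*(v^2 - 8*v + 15) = (v - 5)*(v - 1)*(v - 3)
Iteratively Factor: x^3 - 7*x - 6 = (x + 2)*(x^2 - 2*x - 3) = (x + 1)*(x + 2)*(x - 3)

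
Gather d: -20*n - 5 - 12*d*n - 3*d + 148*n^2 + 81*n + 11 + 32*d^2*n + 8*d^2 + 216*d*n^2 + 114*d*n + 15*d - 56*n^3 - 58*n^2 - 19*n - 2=d^2*(32*n + 8) + d*(216*n^2 + 102*n + 12) - 56*n^3 + 90*n^2 + 42*n + 4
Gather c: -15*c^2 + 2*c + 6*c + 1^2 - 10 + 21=-15*c^2 + 8*c + 12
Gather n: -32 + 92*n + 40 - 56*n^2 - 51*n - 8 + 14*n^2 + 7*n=-42*n^2 + 48*n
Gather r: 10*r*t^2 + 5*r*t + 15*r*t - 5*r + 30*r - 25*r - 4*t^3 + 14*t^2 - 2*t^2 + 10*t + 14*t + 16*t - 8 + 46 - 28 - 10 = r*(10*t^2 + 20*t) - 4*t^3 + 12*t^2 + 40*t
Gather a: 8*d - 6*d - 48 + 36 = 2*d - 12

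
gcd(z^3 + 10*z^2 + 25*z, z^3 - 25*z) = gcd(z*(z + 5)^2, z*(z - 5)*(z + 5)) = z^2 + 5*z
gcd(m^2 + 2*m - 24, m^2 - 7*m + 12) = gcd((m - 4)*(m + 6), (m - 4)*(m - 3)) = m - 4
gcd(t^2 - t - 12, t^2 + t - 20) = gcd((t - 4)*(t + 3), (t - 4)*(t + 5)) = t - 4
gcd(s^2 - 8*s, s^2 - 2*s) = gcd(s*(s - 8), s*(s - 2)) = s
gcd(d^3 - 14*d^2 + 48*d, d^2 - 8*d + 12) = d - 6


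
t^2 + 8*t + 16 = (t + 4)^2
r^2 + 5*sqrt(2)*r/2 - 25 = (r - 5*sqrt(2)/2)*(r + 5*sqrt(2))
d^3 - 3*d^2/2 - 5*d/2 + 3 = (d - 2)*(d - 1)*(d + 3/2)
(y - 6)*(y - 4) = y^2 - 10*y + 24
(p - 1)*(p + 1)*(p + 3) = p^3 + 3*p^2 - p - 3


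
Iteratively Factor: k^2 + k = (k + 1)*(k)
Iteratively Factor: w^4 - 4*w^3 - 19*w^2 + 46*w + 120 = (w - 5)*(w^3 + w^2 - 14*w - 24) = (w - 5)*(w + 3)*(w^2 - 2*w - 8) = (w - 5)*(w - 4)*(w + 3)*(w + 2)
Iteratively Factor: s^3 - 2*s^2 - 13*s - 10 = (s + 1)*(s^2 - 3*s - 10) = (s - 5)*(s + 1)*(s + 2)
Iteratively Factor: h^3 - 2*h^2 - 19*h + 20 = (h + 4)*(h^2 - 6*h + 5) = (h - 1)*(h + 4)*(h - 5)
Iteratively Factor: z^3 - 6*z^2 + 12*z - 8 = (z - 2)*(z^2 - 4*z + 4) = (z - 2)^2*(z - 2)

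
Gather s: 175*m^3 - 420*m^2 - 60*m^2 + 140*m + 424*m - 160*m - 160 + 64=175*m^3 - 480*m^2 + 404*m - 96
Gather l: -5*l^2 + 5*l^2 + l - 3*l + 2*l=0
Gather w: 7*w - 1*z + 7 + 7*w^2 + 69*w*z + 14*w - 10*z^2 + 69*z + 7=7*w^2 + w*(69*z + 21) - 10*z^2 + 68*z + 14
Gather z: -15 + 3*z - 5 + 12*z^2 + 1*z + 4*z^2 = 16*z^2 + 4*z - 20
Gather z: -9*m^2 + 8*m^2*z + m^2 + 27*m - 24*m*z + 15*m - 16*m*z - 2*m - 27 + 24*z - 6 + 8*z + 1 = -8*m^2 + 40*m + z*(8*m^2 - 40*m + 32) - 32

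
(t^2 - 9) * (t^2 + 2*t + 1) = t^4 + 2*t^3 - 8*t^2 - 18*t - 9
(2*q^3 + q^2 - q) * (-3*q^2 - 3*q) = -6*q^5 - 9*q^4 + 3*q^2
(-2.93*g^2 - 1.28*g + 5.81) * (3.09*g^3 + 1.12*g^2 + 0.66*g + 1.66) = -9.0537*g^5 - 7.2368*g^4 + 14.5855*g^3 + 0.7986*g^2 + 1.7098*g + 9.6446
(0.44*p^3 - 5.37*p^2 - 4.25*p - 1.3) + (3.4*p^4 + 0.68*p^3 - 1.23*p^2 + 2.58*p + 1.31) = 3.4*p^4 + 1.12*p^3 - 6.6*p^2 - 1.67*p + 0.01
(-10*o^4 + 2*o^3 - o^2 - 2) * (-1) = 10*o^4 - 2*o^3 + o^2 + 2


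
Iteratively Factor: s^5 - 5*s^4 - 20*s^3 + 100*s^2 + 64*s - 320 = (s - 4)*(s^4 - s^3 - 24*s^2 + 4*s + 80) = (s - 4)*(s + 4)*(s^3 - 5*s^2 - 4*s + 20) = (s - 5)*(s - 4)*(s + 4)*(s^2 - 4) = (s - 5)*(s - 4)*(s - 2)*(s + 4)*(s + 2)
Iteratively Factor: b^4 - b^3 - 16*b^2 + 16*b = (b + 4)*(b^3 - 5*b^2 + 4*b) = b*(b + 4)*(b^2 - 5*b + 4) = b*(b - 4)*(b + 4)*(b - 1)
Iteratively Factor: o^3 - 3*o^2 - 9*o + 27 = (o - 3)*(o^2 - 9) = (o - 3)^2*(o + 3)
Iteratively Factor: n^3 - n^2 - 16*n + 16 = (n - 4)*(n^2 + 3*n - 4) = (n - 4)*(n + 4)*(n - 1)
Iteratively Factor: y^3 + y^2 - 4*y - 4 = (y + 2)*(y^2 - y - 2) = (y + 1)*(y + 2)*(y - 2)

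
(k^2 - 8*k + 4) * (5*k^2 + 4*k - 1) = 5*k^4 - 36*k^3 - 13*k^2 + 24*k - 4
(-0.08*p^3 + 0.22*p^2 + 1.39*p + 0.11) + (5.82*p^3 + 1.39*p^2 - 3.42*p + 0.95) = 5.74*p^3 + 1.61*p^2 - 2.03*p + 1.06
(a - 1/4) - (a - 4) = 15/4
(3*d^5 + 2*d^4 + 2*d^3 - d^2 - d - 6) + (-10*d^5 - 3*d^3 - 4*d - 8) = -7*d^5 + 2*d^4 - d^3 - d^2 - 5*d - 14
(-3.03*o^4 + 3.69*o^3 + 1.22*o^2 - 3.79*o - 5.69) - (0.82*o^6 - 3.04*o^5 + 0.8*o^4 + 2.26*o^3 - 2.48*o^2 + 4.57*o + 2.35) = -0.82*o^6 + 3.04*o^5 - 3.83*o^4 + 1.43*o^3 + 3.7*o^2 - 8.36*o - 8.04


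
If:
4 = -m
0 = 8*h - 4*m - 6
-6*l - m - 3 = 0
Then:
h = -5/4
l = 1/6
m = -4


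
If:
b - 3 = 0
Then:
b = 3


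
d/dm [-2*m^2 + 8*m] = 8 - 4*m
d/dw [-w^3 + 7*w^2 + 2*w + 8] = -3*w^2 + 14*w + 2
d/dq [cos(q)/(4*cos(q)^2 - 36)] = (cos(q)^2 + 9)*sin(q)/(4*(cos(q)^2 - 9)^2)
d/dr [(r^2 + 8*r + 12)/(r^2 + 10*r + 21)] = 2*(r^2 + 9*r + 24)/(r^4 + 20*r^3 + 142*r^2 + 420*r + 441)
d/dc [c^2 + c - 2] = 2*c + 1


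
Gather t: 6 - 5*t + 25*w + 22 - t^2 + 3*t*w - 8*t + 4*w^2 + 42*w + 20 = -t^2 + t*(3*w - 13) + 4*w^2 + 67*w + 48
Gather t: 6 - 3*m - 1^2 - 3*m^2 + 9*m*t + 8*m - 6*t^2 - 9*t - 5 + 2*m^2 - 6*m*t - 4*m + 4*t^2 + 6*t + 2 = -m^2 + m - 2*t^2 + t*(3*m - 3) + 2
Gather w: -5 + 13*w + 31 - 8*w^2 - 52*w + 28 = -8*w^2 - 39*w + 54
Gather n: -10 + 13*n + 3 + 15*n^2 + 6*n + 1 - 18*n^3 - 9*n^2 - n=-18*n^3 + 6*n^2 + 18*n - 6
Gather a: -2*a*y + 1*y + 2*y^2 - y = -2*a*y + 2*y^2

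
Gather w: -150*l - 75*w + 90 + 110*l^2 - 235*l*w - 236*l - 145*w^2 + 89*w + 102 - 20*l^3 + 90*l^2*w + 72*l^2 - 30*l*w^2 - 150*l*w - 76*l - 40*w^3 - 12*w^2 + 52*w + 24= -20*l^3 + 182*l^2 - 462*l - 40*w^3 + w^2*(-30*l - 157) + w*(90*l^2 - 385*l + 66) + 216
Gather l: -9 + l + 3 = l - 6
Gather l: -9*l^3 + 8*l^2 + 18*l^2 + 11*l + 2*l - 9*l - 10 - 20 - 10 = -9*l^3 + 26*l^2 + 4*l - 40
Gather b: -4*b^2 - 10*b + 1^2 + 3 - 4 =-4*b^2 - 10*b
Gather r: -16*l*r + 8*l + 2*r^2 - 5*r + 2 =8*l + 2*r^2 + r*(-16*l - 5) + 2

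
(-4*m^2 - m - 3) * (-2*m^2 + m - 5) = 8*m^4 - 2*m^3 + 25*m^2 + 2*m + 15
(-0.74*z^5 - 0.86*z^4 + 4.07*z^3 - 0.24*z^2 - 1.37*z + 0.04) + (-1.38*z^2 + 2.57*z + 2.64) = -0.74*z^5 - 0.86*z^4 + 4.07*z^3 - 1.62*z^2 + 1.2*z + 2.68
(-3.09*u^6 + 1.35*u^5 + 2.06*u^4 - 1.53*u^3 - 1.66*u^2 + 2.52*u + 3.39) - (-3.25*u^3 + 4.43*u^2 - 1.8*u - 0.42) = -3.09*u^6 + 1.35*u^5 + 2.06*u^4 + 1.72*u^3 - 6.09*u^2 + 4.32*u + 3.81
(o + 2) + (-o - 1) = 1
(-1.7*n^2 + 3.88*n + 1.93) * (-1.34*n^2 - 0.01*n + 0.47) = 2.278*n^4 - 5.1822*n^3 - 3.424*n^2 + 1.8043*n + 0.9071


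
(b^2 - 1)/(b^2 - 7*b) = (b^2 - 1)/(b*(b - 7))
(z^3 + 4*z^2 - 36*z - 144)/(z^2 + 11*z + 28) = (z^2 - 36)/(z + 7)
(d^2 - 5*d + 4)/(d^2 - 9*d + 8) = (d - 4)/(d - 8)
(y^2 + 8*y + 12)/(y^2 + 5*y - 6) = (y + 2)/(y - 1)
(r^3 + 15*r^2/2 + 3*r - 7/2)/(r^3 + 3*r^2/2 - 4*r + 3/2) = (r^2 + 8*r + 7)/(r^2 + 2*r - 3)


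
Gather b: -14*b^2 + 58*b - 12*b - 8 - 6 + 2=-14*b^2 + 46*b - 12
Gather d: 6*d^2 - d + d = 6*d^2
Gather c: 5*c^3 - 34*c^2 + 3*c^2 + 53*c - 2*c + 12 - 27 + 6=5*c^3 - 31*c^2 + 51*c - 9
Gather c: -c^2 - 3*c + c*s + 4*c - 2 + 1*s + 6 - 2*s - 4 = -c^2 + c*(s + 1) - s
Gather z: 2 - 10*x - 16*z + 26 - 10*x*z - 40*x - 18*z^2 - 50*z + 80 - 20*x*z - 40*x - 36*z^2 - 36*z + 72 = -90*x - 54*z^2 + z*(-30*x - 102) + 180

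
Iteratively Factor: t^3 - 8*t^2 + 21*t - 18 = (t - 2)*(t^2 - 6*t + 9) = (t - 3)*(t - 2)*(t - 3)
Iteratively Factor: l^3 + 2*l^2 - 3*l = (l + 3)*(l^2 - l) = (l - 1)*(l + 3)*(l)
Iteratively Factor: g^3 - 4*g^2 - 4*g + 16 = (g + 2)*(g^2 - 6*g + 8) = (g - 4)*(g + 2)*(g - 2)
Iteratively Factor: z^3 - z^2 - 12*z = (z)*(z^2 - z - 12) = z*(z - 4)*(z + 3)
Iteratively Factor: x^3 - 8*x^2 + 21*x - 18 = (x - 2)*(x^2 - 6*x + 9) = (x - 3)*(x - 2)*(x - 3)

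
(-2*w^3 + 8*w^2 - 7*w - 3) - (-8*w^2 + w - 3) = -2*w^3 + 16*w^2 - 8*w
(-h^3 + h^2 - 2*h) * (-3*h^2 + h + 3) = 3*h^5 - 4*h^4 + 4*h^3 + h^2 - 6*h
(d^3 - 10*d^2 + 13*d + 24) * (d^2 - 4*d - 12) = d^5 - 14*d^4 + 41*d^3 + 92*d^2 - 252*d - 288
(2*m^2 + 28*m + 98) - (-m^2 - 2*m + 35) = 3*m^2 + 30*m + 63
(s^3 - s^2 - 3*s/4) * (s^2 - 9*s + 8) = s^5 - 10*s^4 + 65*s^3/4 - 5*s^2/4 - 6*s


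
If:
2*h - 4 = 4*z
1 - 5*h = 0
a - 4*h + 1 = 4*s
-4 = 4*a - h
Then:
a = -19/20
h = 1/5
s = -3/16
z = -9/10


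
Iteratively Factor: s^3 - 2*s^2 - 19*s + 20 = (s + 4)*(s^2 - 6*s + 5) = (s - 1)*(s + 4)*(s - 5)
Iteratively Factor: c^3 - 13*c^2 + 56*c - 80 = (c - 5)*(c^2 - 8*c + 16) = (c - 5)*(c - 4)*(c - 4)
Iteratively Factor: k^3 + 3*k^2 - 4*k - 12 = (k - 2)*(k^2 + 5*k + 6) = (k - 2)*(k + 3)*(k + 2)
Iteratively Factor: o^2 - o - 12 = (o + 3)*(o - 4)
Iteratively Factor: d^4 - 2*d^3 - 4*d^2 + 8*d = (d)*(d^3 - 2*d^2 - 4*d + 8) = d*(d + 2)*(d^2 - 4*d + 4) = d*(d - 2)*(d + 2)*(d - 2)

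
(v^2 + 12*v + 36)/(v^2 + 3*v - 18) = (v + 6)/(v - 3)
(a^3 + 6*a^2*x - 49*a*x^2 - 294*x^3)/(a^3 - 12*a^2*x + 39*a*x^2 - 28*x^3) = (a^2 + 13*a*x + 42*x^2)/(a^2 - 5*a*x + 4*x^2)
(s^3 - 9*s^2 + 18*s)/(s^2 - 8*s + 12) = s*(s - 3)/(s - 2)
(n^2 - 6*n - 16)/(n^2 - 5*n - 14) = (n - 8)/(n - 7)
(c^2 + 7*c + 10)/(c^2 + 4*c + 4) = (c + 5)/(c + 2)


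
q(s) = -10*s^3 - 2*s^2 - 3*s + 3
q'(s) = -30*s^2 - 4*s - 3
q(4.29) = -836.21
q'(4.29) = -572.28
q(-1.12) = 17.90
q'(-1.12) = -36.15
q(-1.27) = 24.07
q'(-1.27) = -46.31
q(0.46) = 0.22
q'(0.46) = -11.19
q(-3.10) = 290.99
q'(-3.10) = -278.90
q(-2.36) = 130.38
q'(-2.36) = -160.65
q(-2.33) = 125.63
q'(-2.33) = -156.55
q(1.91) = -79.70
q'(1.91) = -120.08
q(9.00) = -7476.00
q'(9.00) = -2469.00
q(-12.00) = 17031.00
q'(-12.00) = -4275.00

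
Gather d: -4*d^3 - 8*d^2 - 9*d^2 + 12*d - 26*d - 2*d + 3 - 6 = -4*d^3 - 17*d^2 - 16*d - 3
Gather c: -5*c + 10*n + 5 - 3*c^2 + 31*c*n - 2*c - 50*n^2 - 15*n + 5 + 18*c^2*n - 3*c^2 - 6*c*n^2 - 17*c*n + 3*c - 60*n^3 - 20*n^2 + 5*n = c^2*(18*n - 6) + c*(-6*n^2 + 14*n - 4) - 60*n^3 - 70*n^2 + 10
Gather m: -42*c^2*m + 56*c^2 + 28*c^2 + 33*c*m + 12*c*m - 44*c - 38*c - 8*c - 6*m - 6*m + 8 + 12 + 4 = 84*c^2 - 90*c + m*(-42*c^2 + 45*c - 12) + 24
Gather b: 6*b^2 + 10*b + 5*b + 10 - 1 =6*b^2 + 15*b + 9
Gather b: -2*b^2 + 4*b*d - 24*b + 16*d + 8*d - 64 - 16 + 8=-2*b^2 + b*(4*d - 24) + 24*d - 72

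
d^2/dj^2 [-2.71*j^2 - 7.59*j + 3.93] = -5.42000000000000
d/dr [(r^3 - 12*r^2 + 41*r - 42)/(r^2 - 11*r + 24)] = (r^2 - 16*r + 58)/(r^2 - 16*r + 64)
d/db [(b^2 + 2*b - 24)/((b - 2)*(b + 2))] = 2*(-b^2 + 20*b - 4)/(b^4 - 8*b^2 + 16)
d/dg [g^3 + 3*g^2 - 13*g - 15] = 3*g^2 + 6*g - 13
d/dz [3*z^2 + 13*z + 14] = 6*z + 13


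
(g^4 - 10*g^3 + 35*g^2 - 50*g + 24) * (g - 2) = g^5 - 12*g^4 + 55*g^3 - 120*g^2 + 124*g - 48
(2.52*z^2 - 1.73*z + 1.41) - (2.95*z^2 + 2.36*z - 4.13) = -0.43*z^2 - 4.09*z + 5.54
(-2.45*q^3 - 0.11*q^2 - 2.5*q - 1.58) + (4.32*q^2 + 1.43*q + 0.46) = -2.45*q^3 + 4.21*q^2 - 1.07*q - 1.12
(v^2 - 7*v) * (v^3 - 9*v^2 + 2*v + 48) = v^5 - 16*v^4 + 65*v^3 + 34*v^2 - 336*v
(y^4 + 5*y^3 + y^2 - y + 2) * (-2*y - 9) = -2*y^5 - 19*y^4 - 47*y^3 - 7*y^2 + 5*y - 18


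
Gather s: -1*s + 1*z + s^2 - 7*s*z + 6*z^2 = s^2 + s*(-7*z - 1) + 6*z^2 + z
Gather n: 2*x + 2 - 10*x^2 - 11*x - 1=-10*x^2 - 9*x + 1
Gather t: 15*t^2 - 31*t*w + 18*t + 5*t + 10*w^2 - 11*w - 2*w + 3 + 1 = 15*t^2 + t*(23 - 31*w) + 10*w^2 - 13*w + 4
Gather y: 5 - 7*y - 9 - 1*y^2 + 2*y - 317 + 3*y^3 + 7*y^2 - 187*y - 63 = 3*y^3 + 6*y^2 - 192*y - 384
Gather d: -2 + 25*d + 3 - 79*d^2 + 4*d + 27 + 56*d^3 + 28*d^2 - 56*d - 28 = 56*d^3 - 51*d^2 - 27*d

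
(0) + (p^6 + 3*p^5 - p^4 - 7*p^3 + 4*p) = p^6 + 3*p^5 - p^4 - 7*p^3 + 4*p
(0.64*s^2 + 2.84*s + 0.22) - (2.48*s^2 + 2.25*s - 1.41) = -1.84*s^2 + 0.59*s + 1.63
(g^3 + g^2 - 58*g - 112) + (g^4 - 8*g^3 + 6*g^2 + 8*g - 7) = g^4 - 7*g^3 + 7*g^2 - 50*g - 119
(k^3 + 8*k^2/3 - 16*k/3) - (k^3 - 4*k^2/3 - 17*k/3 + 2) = 4*k^2 + k/3 - 2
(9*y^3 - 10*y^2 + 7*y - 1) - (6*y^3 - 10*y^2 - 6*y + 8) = 3*y^3 + 13*y - 9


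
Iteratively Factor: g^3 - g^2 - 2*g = (g - 2)*(g^2 + g) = (g - 2)*(g + 1)*(g)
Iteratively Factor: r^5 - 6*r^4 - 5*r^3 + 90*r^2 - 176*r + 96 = (r + 4)*(r^4 - 10*r^3 + 35*r^2 - 50*r + 24) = (r - 2)*(r + 4)*(r^3 - 8*r^2 + 19*r - 12) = (r - 2)*(r - 1)*(r + 4)*(r^2 - 7*r + 12) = (r - 3)*(r - 2)*(r - 1)*(r + 4)*(r - 4)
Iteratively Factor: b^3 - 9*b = (b)*(b^2 - 9) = b*(b + 3)*(b - 3)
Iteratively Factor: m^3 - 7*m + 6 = (m + 3)*(m^2 - 3*m + 2) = (m - 1)*(m + 3)*(m - 2)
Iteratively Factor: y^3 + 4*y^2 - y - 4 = (y + 4)*(y^2 - 1) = (y + 1)*(y + 4)*(y - 1)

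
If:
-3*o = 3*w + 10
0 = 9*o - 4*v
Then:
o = -w - 10/3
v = -9*w/4 - 15/2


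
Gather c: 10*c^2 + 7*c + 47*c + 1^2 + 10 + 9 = 10*c^2 + 54*c + 20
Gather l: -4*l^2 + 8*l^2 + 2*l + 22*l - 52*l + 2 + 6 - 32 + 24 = 4*l^2 - 28*l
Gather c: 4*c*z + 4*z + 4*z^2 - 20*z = 4*c*z + 4*z^2 - 16*z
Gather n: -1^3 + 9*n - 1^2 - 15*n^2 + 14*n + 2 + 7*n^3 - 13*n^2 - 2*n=7*n^3 - 28*n^2 + 21*n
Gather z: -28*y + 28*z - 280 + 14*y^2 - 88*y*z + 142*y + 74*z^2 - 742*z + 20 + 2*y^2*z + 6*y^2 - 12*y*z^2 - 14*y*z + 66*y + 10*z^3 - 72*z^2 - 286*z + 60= 20*y^2 + 180*y + 10*z^3 + z^2*(2 - 12*y) + z*(2*y^2 - 102*y - 1000) - 200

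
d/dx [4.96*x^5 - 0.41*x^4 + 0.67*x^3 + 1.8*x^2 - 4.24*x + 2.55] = 24.8*x^4 - 1.64*x^3 + 2.01*x^2 + 3.6*x - 4.24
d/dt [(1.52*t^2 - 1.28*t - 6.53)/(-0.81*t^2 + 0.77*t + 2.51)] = (0.133599999999999*t^2 - 2.9482*t + 1.8153)/(0.6561*t^4 - 1.2474*t^3 - 3.4733*t^2 + 3.8654*t + 6.3001)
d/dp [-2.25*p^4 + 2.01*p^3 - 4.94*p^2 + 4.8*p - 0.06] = -9.0*p^3 + 6.03*p^2 - 9.88*p + 4.8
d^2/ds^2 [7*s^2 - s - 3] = 14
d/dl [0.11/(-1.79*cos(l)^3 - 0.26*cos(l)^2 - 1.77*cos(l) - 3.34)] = (0.5907*sin(l)^2 - 0.0572*cos(l) - 0.7854)*sin(l)/(1.79*cos(l)^3 + 0.26*cos(l)^2 + 1.77*cos(l) + 3.34)^2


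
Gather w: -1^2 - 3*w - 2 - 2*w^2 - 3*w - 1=-2*w^2 - 6*w - 4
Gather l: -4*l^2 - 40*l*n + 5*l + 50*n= -4*l^2 + l*(5 - 40*n) + 50*n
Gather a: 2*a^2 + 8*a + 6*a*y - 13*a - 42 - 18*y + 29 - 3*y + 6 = 2*a^2 + a*(6*y - 5) - 21*y - 7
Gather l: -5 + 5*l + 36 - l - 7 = 4*l + 24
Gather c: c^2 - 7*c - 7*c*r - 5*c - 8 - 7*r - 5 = c^2 + c*(-7*r - 12) - 7*r - 13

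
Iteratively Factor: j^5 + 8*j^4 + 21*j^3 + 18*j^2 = (j + 3)*(j^4 + 5*j^3 + 6*j^2) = (j + 2)*(j + 3)*(j^3 + 3*j^2) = j*(j + 2)*(j + 3)*(j^2 + 3*j) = j^2*(j + 2)*(j + 3)*(j + 3)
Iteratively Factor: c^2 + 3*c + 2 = (c + 1)*(c + 2)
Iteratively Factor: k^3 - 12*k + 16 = (k - 2)*(k^2 + 2*k - 8) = (k - 2)*(k + 4)*(k - 2)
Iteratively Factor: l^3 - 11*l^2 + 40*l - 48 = (l - 4)*(l^2 - 7*l + 12) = (l - 4)*(l - 3)*(l - 4)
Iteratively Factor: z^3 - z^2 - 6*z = (z)*(z^2 - z - 6) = z*(z - 3)*(z + 2)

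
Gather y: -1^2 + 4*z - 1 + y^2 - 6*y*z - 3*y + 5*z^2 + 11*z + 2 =y^2 + y*(-6*z - 3) + 5*z^2 + 15*z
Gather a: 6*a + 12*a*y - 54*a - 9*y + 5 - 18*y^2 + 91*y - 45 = a*(12*y - 48) - 18*y^2 + 82*y - 40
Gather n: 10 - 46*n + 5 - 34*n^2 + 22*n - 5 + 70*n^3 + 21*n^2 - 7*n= 70*n^3 - 13*n^2 - 31*n + 10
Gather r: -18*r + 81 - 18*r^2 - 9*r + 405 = -18*r^2 - 27*r + 486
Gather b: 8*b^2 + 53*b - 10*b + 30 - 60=8*b^2 + 43*b - 30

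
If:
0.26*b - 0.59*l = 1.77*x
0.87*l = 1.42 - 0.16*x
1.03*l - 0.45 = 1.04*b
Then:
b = 1.25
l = 1.70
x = -0.38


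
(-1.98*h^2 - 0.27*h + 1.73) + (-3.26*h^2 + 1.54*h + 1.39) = -5.24*h^2 + 1.27*h + 3.12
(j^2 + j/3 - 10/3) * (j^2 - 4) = j^4 + j^3/3 - 22*j^2/3 - 4*j/3 + 40/3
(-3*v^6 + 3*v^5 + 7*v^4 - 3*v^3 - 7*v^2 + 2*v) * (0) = 0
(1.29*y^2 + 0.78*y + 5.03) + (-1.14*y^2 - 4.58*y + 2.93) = 0.15*y^2 - 3.8*y + 7.96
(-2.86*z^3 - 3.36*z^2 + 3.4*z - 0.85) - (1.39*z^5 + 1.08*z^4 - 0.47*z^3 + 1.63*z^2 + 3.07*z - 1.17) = -1.39*z^5 - 1.08*z^4 - 2.39*z^3 - 4.99*z^2 + 0.33*z + 0.32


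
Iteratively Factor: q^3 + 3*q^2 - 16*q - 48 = (q - 4)*(q^2 + 7*q + 12) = (q - 4)*(q + 4)*(q + 3)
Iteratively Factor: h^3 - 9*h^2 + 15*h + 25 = (h - 5)*(h^2 - 4*h - 5) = (h - 5)^2*(h + 1)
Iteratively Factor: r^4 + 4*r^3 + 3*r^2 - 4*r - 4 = (r - 1)*(r^3 + 5*r^2 + 8*r + 4) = (r - 1)*(r + 1)*(r^2 + 4*r + 4) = (r - 1)*(r + 1)*(r + 2)*(r + 2)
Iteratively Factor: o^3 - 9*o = (o)*(o^2 - 9) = o*(o - 3)*(o + 3)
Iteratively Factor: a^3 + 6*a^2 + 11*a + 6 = (a + 2)*(a^2 + 4*a + 3) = (a + 2)*(a + 3)*(a + 1)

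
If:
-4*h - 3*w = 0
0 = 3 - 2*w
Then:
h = -9/8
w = 3/2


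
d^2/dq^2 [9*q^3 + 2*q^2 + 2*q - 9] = 54*q + 4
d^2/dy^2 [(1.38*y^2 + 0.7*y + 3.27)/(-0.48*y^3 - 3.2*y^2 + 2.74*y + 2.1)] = (-0.635904*y^6 - 0.967679999999987*y^5 - 26.381952*y^4 - 140.21504*y^3 - 239.213376*y^2 + 124.0272*y - 97.164504)/(0.110592*y^9 + 2.21184*y^8 + 12.851712*y^7 + 6.06464000000001*y^6 - 92.715456*y^5 + 24.13248*y^4 + 96.256376*y^3 - 4.96188000000001*y^2 - 36.2502*y - 9.261)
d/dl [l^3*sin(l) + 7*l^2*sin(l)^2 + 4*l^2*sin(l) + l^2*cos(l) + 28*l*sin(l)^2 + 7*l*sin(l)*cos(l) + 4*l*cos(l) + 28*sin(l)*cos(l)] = l^3*cos(l) + 2*l^2*sin(l) + 7*l^2*sin(2*l) + 4*l^2*cos(l) + 4*l*sin(l) + 28*l*sin(2*l) + 2*l*cos(l) + 7*l + 7*sin(2*l)/2 + 4*cos(l) + 14*cos(2*l) + 14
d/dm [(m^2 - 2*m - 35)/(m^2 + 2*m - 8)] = 2*(2*m^2 + 27*m + 43)/(m^4 + 4*m^3 - 12*m^2 - 32*m + 64)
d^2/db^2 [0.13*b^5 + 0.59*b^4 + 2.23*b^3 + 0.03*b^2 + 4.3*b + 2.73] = 2.6*b^3 + 7.08*b^2 + 13.38*b + 0.06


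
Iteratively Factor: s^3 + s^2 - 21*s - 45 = (s - 5)*(s^2 + 6*s + 9) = (s - 5)*(s + 3)*(s + 3)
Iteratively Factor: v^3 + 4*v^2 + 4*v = (v + 2)*(v^2 + 2*v) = (v + 2)^2*(v)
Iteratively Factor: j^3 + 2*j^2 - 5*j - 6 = (j + 1)*(j^2 + j - 6) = (j + 1)*(j + 3)*(j - 2)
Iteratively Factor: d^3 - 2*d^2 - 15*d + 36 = (d - 3)*(d^2 + d - 12) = (d - 3)^2*(d + 4)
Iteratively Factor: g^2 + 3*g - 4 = (g - 1)*(g + 4)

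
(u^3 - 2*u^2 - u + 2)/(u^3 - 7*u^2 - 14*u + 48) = (u^2 - 1)/(u^2 - 5*u - 24)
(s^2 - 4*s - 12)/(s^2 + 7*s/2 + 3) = 2*(s - 6)/(2*s + 3)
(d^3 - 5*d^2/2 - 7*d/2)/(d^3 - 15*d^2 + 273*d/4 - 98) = 2*d*(d + 1)/(2*d^2 - 23*d + 56)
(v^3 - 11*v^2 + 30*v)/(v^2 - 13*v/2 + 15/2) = 2*v*(v - 6)/(2*v - 3)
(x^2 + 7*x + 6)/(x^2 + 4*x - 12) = (x + 1)/(x - 2)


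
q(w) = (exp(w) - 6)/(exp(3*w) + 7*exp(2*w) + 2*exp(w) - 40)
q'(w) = (exp(w) - 6)*(-3*exp(3*w) - 14*exp(2*w) - 2*exp(w))/(exp(3*w) + 7*exp(2*w) + 2*exp(w) - 40)^2 + exp(w)/(exp(3*w) + 7*exp(2*w) + 2*exp(w) - 40)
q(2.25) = 0.00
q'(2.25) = 0.00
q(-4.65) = 0.15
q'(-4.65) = -0.00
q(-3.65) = 0.15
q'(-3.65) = -0.00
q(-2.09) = 0.15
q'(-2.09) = -0.00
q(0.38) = 0.24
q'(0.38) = 0.45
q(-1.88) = 0.15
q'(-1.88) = -0.00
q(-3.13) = 0.15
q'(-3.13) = -0.00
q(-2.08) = 0.15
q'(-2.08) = -0.00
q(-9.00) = 0.15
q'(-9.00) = 0.00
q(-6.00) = 0.15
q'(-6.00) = 0.00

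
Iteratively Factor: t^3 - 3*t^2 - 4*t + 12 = (t + 2)*(t^2 - 5*t + 6) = (t - 3)*(t + 2)*(t - 2)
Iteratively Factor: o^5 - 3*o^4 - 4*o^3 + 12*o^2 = (o + 2)*(o^4 - 5*o^3 + 6*o^2) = (o - 3)*(o + 2)*(o^3 - 2*o^2) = o*(o - 3)*(o + 2)*(o^2 - 2*o) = o*(o - 3)*(o - 2)*(o + 2)*(o)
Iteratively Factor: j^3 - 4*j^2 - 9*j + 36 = (j + 3)*(j^2 - 7*j + 12) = (j - 3)*(j + 3)*(j - 4)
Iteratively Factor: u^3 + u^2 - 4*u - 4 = (u + 2)*(u^2 - u - 2) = (u - 2)*(u + 2)*(u + 1)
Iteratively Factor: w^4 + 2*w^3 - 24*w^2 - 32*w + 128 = (w - 2)*(w^3 + 4*w^2 - 16*w - 64) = (w - 2)*(w + 4)*(w^2 - 16) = (w - 4)*(w - 2)*(w + 4)*(w + 4)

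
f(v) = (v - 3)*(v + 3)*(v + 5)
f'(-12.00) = 303.00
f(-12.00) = -945.00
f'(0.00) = -9.00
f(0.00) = -45.00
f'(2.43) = 33.01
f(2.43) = -23.00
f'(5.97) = 157.62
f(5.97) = 292.25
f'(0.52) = -2.99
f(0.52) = -48.19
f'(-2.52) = -15.15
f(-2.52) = -6.57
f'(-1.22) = -16.73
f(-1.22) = -28.39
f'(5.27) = 127.02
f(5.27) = 192.80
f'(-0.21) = -10.97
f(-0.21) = -42.90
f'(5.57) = 139.77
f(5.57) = 232.80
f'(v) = (v - 3)*(v + 3) + (v - 3)*(v + 5) + (v + 3)*(v + 5)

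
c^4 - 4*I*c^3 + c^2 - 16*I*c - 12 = (c - 3*I)*(c - 2*I)*(c - I)*(c + 2*I)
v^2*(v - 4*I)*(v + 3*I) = v^4 - I*v^3 + 12*v^2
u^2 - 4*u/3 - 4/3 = (u - 2)*(u + 2/3)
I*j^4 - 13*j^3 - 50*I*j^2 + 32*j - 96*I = (j + 4*I)^2*(j + 6*I)*(I*j + 1)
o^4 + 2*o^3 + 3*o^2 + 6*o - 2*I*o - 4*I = (o + 2)*(o - I)^2*(o + 2*I)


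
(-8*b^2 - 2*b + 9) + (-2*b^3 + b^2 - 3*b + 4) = -2*b^3 - 7*b^2 - 5*b + 13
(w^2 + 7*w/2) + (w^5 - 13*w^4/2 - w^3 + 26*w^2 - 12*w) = w^5 - 13*w^4/2 - w^3 + 27*w^2 - 17*w/2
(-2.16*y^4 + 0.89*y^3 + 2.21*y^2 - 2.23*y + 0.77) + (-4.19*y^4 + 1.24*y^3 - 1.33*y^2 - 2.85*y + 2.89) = -6.35*y^4 + 2.13*y^3 + 0.88*y^2 - 5.08*y + 3.66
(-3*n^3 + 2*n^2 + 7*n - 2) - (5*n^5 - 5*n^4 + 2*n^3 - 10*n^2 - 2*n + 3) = -5*n^5 + 5*n^4 - 5*n^3 + 12*n^2 + 9*n - 5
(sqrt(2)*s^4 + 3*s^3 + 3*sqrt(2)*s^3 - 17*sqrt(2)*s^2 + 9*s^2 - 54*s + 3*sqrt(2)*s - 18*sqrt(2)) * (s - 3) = sqrt(2)*s^5 + 3*s^4 - 26*sqrt(2)*s^3 - 81*s^2 + 54*sqrt(2)*s^2 - 27*sqrt(2)*s + 162*s + 54*sqrt(2)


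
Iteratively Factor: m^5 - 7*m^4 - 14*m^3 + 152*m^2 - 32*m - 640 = (m - 5)*(m^4 - 2*m^3 - 24*m^2 + 32*m + 128) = (m - 5)*(m - 4)*(m^3 + 2*m^2 - 16*m - 32) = (m - 5)*(m - 4)*(m + 4)*(m^2 - 2*m - 8) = (m - 5)*(m - 4)*(m + 2)*(m + 4)*(m - 4)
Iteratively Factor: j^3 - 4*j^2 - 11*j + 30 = (j - 2)*(j^2 - 2*j - 15) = (j - 2)*(j + 3)*(j - 5)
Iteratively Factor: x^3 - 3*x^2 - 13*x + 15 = (x - 1)*(x^2 - 2*x - 15) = (x - 5)*(x - 1)*(x + 3)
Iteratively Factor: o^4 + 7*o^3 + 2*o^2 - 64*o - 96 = (o + 2)*(o^3 + 5*o^2 - 8*o - 48) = (o + 2)*(o + 4)*(o^2 + o - 12) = (o + 2)*(o + 4)^2*(o - 3)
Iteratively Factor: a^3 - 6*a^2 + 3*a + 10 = (a + 1)*(a^2 - 7*a + 10) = (a - 5)*(a + 1)*(a - 2)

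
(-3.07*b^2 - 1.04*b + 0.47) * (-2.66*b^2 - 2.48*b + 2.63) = 8.1662*b^4 + 10.38*b^3 - 6.7451*b^2 - 3.9008*b + 1.2361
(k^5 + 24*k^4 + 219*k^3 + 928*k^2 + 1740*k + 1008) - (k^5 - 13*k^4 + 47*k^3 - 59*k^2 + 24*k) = 37*k^4 + 172*k^3 + 987*k^2 + 1716*k + 1008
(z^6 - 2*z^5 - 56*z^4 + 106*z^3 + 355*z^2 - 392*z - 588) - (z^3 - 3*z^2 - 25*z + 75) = z^6 - 2*z^5 - 56*z^4 + 105*z^3 + 358*z^2 - 367*z - 663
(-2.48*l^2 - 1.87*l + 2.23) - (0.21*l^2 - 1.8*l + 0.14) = -2.69*l^2 - 0.0700000000000001*l + 2.09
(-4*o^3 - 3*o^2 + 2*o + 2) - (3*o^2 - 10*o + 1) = -4*o^3 - 6*o^2 + 12*o + 1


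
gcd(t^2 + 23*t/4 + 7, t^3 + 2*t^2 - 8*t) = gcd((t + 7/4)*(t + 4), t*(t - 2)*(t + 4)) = t + 4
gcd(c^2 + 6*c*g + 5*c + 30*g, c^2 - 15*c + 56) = 1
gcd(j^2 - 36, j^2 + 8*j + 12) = j + 6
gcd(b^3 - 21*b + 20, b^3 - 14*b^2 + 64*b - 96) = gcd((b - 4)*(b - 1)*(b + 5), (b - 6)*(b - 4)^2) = b - 4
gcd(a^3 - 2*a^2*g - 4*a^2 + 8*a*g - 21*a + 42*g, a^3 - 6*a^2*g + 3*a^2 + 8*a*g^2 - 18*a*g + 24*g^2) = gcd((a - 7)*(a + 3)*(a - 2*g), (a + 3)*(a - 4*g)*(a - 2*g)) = a^2 - 2*a*g + 3*a - 6*g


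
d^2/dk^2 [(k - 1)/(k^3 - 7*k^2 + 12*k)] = 6*(k^5 - 9*k^4 + 31*k^3 - 61*k^2 + 84*k - 48)/(k^3*(k^6 - 21*k^5 + 183*k^4 - 847*k^3 + 2196*k^2 - 3024*k + 1728))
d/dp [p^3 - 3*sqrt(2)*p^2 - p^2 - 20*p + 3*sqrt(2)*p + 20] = 3*p^2 - 6*sqrt(2)*p - 2*p - 20 + 3*sqrt(2)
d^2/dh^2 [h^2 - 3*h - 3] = 2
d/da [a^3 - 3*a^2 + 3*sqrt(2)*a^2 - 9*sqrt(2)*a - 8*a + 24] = 3*a^2 - 6*a + 6*sqrt(2)*a - 9*sqrt(2) - 8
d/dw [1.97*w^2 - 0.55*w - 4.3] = 3.94*w - 0.55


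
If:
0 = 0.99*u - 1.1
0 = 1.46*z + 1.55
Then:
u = 1.11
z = -1.06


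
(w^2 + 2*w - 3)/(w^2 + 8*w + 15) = (w - 1)/(w + 5)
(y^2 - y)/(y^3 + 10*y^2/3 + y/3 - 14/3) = 3*y/(3*y^2 + 13*y + 14)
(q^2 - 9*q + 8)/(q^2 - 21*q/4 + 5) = 4*(q^2 - 9*q + 8)/(4*q^2 - 21*q + 20)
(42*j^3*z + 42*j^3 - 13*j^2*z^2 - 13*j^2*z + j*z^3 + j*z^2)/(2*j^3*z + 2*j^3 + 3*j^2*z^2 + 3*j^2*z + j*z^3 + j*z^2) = (42*j^2 - 13*j*z + z^2)/(2*j^2 + 3*j*z + z^2)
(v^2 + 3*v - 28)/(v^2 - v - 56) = (v - 4)/(v - 8)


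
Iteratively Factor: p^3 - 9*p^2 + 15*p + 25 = (p - 5)*(p^2 - 4*p - 5) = (p - 5)^2*(p + 1)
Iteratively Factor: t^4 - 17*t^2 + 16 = (t - 4)*(t^3 + 4*t^2 - t - 4) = (t - 4)*(t + 1)*(t^2 + 3*t - 4) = (t - 4)*(t - 1)*(t + 1)*(t + 4)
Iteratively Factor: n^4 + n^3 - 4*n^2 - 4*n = (n - 2)*(n^3 + 3*n^2 + 2*n) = (n - 2)*(n + 1)*(n^2 + 2*n) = (n - 2)*(n + 1)*(n + 2)*(n)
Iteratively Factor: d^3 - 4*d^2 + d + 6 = (d + 1)*(d^2 - 5*d + 6) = (d - 2)*(d + 1)*(d - 3)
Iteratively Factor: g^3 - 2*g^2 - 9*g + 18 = (g + 3)*(g^2 - 5*g + 6) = (g - 3)*(g + 3)*(g - 2)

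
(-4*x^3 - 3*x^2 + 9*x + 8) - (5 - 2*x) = -4*x^3 - 3*x^2 + 11*x + 3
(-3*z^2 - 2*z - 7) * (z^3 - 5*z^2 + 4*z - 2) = -3*z^5 + 13*z^4 - 9*z^3 + 33*z^2 - 24*z + 14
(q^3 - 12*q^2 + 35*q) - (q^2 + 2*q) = q^3 - 13*q^2 + 33*q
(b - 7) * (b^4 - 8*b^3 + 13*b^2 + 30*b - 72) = b^5 - 15*b^4 + 69*b^3 - 61*b^2 - 282*b + 504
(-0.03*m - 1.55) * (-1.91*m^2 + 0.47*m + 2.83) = 0.0573*m^3 + 2.9464*m^2 - 0.8134*m - 4.3865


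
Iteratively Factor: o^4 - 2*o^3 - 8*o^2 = (o + 2)*(o^3 - 4*o^2) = o*(o + 2)*(o^2 - 4*o) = o^2*(o + 2)*(o - 4)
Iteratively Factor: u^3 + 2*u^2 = (u)*(u^2 + 2*u) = u^2*(u + 2)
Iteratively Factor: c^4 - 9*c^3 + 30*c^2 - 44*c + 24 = (c - 2)*(c^3 - 7*c^2 + 16*c - 12) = (c - 3)*(c - 2)*(c^2 - 4*c + 4) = (c - 3)*(c - 2)^2*(c - 2)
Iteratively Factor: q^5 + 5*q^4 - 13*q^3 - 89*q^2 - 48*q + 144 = (q + 3)*(q^4 + 2*q^3 - 19*q^2 - 32*q + 48) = (q - 1)*(q + 3)*(q^3 + 3*q^2 - 16*q - 48) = (q - 1)*(q + 3)^2*(q^2 - 16) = (q - 4)*(q - 1)*(q + 3)^2*(q + 4)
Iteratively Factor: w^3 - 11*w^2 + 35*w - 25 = (w - 5)*(w^2 - 6*w + 5) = (w - 5)*(w - 1)*(w - 5)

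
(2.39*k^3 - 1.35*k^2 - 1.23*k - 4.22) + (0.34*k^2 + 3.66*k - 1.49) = 2.39*k^3 - 1.01*k^2 + 2.43*k - 5.71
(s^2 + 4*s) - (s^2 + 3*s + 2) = s - 2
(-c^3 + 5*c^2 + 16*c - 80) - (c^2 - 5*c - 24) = -c^3 + 4*c^2 + 21*c - 56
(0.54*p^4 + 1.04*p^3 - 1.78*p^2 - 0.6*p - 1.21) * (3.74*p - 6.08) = 2.0196*p^5 + 0.6064*p^4 - 12.9804*p^3 + 8.5784*p^2 - 0.877400000000001*p + 7.3568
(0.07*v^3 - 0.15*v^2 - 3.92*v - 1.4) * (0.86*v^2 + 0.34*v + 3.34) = 0.0602*v^5 - 0.1052*v^4 - 3.1884*v^3 - 3.0378*v^2 - 13.5688*v - 4.676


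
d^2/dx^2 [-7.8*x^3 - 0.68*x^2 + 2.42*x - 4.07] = -46.8*x - 1.36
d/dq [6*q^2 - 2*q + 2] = 12*q - 2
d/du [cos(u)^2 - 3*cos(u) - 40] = (3 - 2*cos(u))*sin(u)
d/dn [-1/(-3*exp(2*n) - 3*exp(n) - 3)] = (-2*exp(n) - 1)*exp(n)/(3*(exp(2*n) + exp(n) + 1)^2)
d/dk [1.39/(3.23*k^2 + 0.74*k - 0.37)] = (-8.9794*k - 1.0286)/(3.23*k^2 + 0.74*k - 0.37)^2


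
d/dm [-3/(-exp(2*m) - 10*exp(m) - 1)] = 6*(-exp(m) - 5)*exp(m)/(exp(2*m) + 10*exp(m) + 1)^2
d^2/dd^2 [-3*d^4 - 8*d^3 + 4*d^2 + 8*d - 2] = -36*d^2 - 48*d + 8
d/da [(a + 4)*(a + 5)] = 2*a + 9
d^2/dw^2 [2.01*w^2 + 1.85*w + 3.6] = 4.02000000000000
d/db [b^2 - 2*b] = 2*b - 2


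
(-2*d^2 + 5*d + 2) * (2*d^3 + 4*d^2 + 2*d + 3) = -4*d^5 + 2*d^4 + 20*d^3 + 12*d^2 + 19*d + 6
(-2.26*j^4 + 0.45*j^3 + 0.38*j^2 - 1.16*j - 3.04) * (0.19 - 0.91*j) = 2.0566*j^5 - 0.8389*j^4 - 0.2603*j^3 + 1.1278*j^2 + 2.546*j - 0.5776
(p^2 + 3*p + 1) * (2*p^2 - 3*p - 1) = 2*p^4 + 3*p^3 - 8*p^2 - 6*p - 1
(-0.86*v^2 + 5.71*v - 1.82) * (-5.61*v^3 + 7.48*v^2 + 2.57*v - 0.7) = 4.8246*v^5 - 38.4659*v^4 + 50.7108*v^3 + 1.6631*v^2 - 8.6744*v + 1.274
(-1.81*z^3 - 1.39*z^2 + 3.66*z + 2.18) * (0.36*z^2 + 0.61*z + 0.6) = -0.6516*z^5 - 1.6045*z^4 - 0.6163*z^3 + 2.1834*z^2 + 3.5258*z + 1.308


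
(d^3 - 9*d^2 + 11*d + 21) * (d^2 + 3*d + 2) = d^5 - 6*d^4 - 14*d^3 + 36*d^2 + 85*d + 42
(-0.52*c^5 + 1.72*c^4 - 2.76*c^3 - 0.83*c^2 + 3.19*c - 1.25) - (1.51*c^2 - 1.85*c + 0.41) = -0.52*c^5 + 1.72*c^4 - 2.76*c^3 - 2.34*c^2 + 5.04*c - 1.66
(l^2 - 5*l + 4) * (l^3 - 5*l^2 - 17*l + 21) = l^5 - 10*l^4 + 12*l^3 + 86*l^2 - 173*l + 84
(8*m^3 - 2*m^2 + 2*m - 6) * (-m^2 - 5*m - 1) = -8*m^5 - 38*m^4 - 2*m^2 + 28*m + 6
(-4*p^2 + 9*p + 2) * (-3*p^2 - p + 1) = 12*p^4 - 23*p^3 - 19*p^2 + 7*p + 2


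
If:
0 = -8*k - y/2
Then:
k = -y/16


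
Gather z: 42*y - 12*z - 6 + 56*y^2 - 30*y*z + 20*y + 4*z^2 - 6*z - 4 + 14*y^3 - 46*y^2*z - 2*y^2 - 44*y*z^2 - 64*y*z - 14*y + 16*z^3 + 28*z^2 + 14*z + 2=14*y^3 + 54*y^2 + 48*y + 16*z^3 + z^2*(32 - 44*y) + z*(-46*y^2 - 94*y - 4) - 8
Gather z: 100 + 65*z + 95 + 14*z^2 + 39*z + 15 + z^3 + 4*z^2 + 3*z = z^3 + 18*z^2 + 107*z + 210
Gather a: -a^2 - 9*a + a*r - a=-a^2 + a*(r - 10)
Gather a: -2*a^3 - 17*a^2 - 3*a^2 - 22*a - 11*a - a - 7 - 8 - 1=-2*a^3 - 20*a^2 - 34*a - 16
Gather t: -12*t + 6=6 - 12*t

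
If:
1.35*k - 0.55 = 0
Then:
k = 0.41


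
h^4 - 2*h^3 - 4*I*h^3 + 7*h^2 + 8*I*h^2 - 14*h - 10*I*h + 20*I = (h - 2)*(h - 5*I)*(h - I)*(h + 2*I)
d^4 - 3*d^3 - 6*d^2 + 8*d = d*(d - 4)*(d - 1)*(d + 2)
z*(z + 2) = z^2 + 2*z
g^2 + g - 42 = (g - 6)*(g + 7)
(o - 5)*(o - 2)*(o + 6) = o^3 - o^2 - 32*o + 60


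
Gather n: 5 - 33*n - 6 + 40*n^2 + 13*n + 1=40*n^2 - 20*n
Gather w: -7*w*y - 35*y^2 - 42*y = -7*w*y - 35*y^2 - 42*y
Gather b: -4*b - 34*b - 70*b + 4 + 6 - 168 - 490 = -108*b - 648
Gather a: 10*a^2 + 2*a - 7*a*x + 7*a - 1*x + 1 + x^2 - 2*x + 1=10*a^2 + a*(9 - 7*x) + x^2 - 3*x + 2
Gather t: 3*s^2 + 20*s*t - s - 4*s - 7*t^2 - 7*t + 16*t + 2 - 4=3*s^2 - 5*s - 7*t^2 + t*(20*s + 9) - 2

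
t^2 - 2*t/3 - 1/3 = (t - 1)*(t + 1/3)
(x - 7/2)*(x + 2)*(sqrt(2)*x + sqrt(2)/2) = sqrt(2)*x^3 - sqrt(2)*x^2 - 31*sqrt(2)*x/4 - 7*sqrt(2)/2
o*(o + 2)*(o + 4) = o^3 + 6*o^2 + 8*o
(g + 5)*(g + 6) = g^2 + 11*g + 30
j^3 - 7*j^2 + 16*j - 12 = (j - 3)*(j - 2)^2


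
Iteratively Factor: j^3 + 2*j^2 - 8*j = (j + 4)*(j^2 - 2*j) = j*(j + 4)*(j - 2)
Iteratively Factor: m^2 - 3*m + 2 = (m - 1)*(m - 2)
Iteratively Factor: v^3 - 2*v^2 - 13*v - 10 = (v + 1)*(v^2 - 3*v - 10) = (v + 1)*(v + 2)*(v - 5)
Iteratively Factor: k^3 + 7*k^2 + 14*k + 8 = (k + 1)*(k^2 + 6*k + 8) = (k + 1)*(k + 4)*(k + 2)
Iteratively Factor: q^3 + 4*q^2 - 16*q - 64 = (q - 4)*(q^2 + 8*q + 16) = (q - 4)*(q + 4)*(q + 4)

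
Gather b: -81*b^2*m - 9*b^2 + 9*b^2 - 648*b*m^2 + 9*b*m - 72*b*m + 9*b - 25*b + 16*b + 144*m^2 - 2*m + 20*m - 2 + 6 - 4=-81*b^2*m + b*(-648*m^2 - 63*m) + 144*m^2 + 18*m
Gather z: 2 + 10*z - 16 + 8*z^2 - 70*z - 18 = 8*z^2 - 60*z - 32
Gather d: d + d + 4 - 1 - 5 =2*d - 2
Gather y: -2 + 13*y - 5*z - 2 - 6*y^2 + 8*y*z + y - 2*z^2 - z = -6*y^2 + y*(8*z + 14) - 2*z^2 - 6*z - 4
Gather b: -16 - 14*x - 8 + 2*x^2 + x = 2*x^2 - 13*x - 24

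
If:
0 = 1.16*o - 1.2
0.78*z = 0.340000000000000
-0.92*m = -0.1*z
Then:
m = 0.05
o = 1.03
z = 0.44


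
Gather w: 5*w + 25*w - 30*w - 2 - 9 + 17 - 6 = 0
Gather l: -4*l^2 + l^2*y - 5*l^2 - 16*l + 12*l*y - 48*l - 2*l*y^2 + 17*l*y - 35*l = l^2*(y - 9) + l*(-2*y^2 + 29*y - 99)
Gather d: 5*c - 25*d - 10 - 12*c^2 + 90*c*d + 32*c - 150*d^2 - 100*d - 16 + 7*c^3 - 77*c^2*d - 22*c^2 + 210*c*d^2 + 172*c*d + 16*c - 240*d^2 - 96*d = 7*c^3 - 34*c^2 + 53*c + d^2*(210*c - 390) + d*(-77*c^2 + 262*c - 221) - 26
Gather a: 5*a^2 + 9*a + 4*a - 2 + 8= 5*a^2 + 13*a + 6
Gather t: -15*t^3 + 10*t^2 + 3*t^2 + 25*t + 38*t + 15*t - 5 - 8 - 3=-15*t^3 + 13*t^2 + 78*t - 16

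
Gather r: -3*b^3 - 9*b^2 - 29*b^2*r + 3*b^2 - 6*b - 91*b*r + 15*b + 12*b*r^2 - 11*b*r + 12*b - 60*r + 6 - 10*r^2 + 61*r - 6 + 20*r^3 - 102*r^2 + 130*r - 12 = -3*b^3 - 6*b^2 + 21*b + 20*r^3 + r^2*(12*b - 112) + r*(-29*b^2 - 102*b + 131) - 12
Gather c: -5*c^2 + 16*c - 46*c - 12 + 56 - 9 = -5*c^2 - 30*c + 35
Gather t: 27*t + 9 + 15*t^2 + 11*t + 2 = 15*t^2 + 38*t + 11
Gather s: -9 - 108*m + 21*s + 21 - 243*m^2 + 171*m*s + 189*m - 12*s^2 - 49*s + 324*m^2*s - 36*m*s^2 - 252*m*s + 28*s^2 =-243*m^2 + 81*m + s^2*(16 - 36*m) + s*(324*m^2 - 81*m - 28) + 12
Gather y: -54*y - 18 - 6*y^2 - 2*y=-6*y^2 - 56*y - 18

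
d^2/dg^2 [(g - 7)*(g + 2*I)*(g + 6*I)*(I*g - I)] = 12*I*g^2 + 48*g*(-1 - I) + 128 - 10*I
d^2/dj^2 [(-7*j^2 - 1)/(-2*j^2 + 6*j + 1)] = 6*(28*j^3 + 18*j^2 - 12*j + 15)/(8*j^6 - 72*j^5 + 204*j^4 - 144*j^3 - 102*j^2 - 18*j - 1)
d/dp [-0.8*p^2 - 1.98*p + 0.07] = -1.6*p - 1.98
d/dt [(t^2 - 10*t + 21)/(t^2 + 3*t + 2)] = (13*t^2 - 38*t - 83)/(t^4 + 6*t^3 + 13*t^2 + 12*t + 4)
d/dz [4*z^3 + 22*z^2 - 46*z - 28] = 12*z^2 + 44*z - 46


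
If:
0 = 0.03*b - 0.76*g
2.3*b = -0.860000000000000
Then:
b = -0.37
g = -0.01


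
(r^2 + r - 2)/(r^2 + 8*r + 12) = (r - 1)/(r + 6)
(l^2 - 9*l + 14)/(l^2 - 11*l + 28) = (l - 2)/(l - 4)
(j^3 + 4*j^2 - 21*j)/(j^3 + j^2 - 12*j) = (j + 7)/(j + 4)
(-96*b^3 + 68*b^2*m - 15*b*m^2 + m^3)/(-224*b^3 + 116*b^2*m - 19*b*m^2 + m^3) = (3*b - m)/(7*b - m)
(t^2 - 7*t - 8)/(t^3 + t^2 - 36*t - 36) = (t - 8)/(t^2 - 36)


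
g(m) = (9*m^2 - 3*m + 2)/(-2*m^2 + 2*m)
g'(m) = (4*m - 2)*(9*m^2 - 3*m + 2)/(-2*m^2 + 2*m)^2 + (18*m - 3)/(-2*m^2 + 2*m) = (3*m^2 + 2*m - 1)/(m^2*(m^2 - 2*m + 1))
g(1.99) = -8.04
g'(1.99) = 3.83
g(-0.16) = -7.30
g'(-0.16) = -36.09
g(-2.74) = -3.80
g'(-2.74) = 0.15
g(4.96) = -5.31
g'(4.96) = 0.21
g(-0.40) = -4.14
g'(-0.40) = -4.21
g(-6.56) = -4.12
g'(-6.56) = 0.05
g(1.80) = -8.94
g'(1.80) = 5.94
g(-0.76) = -3.54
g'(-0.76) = -0.44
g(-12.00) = -4.28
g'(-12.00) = 0.02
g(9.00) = -4.89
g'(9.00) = 0.05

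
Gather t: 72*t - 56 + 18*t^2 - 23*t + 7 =18*t^2 + 49*t - 49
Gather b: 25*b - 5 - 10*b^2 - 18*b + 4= -10*b^2 + 7*b - 1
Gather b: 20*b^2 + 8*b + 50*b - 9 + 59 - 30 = 20*b^2 + 58*b + 20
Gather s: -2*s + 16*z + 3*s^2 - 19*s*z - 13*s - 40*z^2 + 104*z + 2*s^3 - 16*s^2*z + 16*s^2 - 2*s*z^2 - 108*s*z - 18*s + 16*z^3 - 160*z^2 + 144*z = 2*s^3 + s^2*(19 - 16*z) + s*(-2*z^2 - 127*z - 33) + 16*z^3 - 200*z^2 + 264*z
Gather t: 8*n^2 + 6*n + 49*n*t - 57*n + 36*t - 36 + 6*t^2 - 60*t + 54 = 8*n^2 - 51*n + 6*t^2 + t*(49*n - 24) + 18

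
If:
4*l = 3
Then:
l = 3/4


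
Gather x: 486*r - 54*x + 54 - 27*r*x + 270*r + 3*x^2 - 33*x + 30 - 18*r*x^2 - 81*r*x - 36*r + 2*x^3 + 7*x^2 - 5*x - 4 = 720*r + 2*x^3 + x^2*(10 - 18*r) + x*(-108*r - 92) + 80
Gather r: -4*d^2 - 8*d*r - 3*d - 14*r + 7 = -4*d^2 - 3*d + r*(-8*d - 14) + 7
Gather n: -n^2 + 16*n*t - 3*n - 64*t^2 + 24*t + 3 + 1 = -n^2 + n*(16*t - 3) - 64*t^2 + 24*t + 4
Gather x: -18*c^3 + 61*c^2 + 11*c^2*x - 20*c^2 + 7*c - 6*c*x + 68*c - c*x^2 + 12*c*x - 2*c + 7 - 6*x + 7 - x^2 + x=-18*c^3 + 41*c^2 + 73*c + x^2*(-c - 1) + x*(11*c^2 + 6*c - 5) + 14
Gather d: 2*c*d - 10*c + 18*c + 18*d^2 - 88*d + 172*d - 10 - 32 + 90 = 8*c + 18*d^2 + d*(2*c + 84) + 48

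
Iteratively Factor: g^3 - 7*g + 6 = (g - 2)*(g^2 + 2*g - 3) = (g - 2)*(g + 3)*(g - 1)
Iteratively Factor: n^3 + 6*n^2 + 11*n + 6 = (n + 3)*(n^2 + 3*n + 2) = (n + 2)*(n + 3)*(n + 1)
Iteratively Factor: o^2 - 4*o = (o)*(o - 4)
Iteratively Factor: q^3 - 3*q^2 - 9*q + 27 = (q - 3)*(q^2 - 9) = (q - 3)^2*(q + 3)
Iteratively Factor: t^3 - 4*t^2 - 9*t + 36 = (t - 4)*(t^2 - 9) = (t - 4)*(t - 3)*(t + 3)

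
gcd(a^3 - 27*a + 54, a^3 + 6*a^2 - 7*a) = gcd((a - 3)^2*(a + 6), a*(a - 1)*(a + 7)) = 1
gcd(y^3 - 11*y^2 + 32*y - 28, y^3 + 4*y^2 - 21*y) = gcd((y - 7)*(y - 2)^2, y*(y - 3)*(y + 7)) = 1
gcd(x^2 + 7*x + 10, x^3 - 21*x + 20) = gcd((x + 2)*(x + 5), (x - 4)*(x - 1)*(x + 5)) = x + 5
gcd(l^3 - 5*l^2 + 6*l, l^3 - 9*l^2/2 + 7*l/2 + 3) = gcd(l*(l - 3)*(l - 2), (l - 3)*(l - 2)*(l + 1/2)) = l^2 - 5*l + 6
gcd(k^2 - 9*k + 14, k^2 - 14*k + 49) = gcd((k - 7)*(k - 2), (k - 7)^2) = k - 7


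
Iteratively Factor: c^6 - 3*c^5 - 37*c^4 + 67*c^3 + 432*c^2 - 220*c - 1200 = (c - 2)*(c^5 - c^4 - 39*c^3 - 11*c^2 + 410*c + 600) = (c - 2)*(c + 2)*(c^4 - 3*c^3 - 33*c^2 + 55*c + 300) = (c - 2)*(c + 2)*(c + 4)*(c^3 - 7*c^2 - 5*c + 75) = (c - 2)*(c + 2)*(c + 3)*(c + 4)*(c^2 - 10*c + 25) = (c - 5)*(c - 2)*(c + 2)*(c + 3)*(c + 4)*(c - 5)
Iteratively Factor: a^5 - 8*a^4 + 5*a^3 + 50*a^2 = (a + 2)*(a^4 - 10*a^3 + 25*a^2) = (a - 5)*(a + 2)*(a^3 - 5*a^2) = a*(a - 5)*(a + 2)*(a^2 - 5*a) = a^2*(a - 5)*(a + 2)*(a - 5)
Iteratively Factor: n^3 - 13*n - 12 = (n - 4)*(n^2 + 4*n + 3) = (n - 4)*(n + 3)*(n + 1)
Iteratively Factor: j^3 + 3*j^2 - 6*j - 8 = (j + 4)*(j^2 - j - 2) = (j - 2)*(j + 4)*(j + 1)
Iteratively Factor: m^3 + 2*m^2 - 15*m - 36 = (m + 3)*(m^2 - m - 12) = (m + 3)^2*(m - 4)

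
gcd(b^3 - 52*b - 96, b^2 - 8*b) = b - 8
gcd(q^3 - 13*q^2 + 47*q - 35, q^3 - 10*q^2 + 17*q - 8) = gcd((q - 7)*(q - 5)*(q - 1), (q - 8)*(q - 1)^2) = q - 1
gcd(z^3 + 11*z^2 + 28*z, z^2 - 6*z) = z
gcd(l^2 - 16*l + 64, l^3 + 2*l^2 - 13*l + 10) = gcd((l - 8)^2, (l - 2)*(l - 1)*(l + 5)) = 1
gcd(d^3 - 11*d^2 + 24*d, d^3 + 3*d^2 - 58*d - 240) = d - 8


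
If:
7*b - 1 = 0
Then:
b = 1/7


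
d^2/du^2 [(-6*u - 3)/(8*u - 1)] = -480/(8*u - 1)^3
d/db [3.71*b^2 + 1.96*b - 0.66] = 7.42*b + 1.96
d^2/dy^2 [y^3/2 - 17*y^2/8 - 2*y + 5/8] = 3*y - 17/4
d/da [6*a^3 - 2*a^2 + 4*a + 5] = 18*a^2 - 4*a + 4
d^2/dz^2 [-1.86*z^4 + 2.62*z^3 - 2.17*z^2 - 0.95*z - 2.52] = -22.32*z^2 + 15.72*z - 4.34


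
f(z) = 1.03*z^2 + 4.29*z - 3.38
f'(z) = 2.06*z + 4.29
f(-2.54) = -7.63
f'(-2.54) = -0.94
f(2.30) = 11.94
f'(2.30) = 9.03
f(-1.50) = -7.50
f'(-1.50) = 1.20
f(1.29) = 3.87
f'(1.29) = 6.95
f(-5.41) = 3.56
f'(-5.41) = -6.85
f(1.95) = 8.90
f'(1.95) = 8.31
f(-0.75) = -6.02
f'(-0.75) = 2.74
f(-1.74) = -7.73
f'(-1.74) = 0.71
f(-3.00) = -6.98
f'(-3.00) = -1.89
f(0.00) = -3.38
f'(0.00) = 4.29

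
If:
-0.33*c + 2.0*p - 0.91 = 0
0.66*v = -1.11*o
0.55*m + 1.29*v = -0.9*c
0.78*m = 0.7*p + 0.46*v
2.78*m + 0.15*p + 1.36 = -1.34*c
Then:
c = -3.00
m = 0.96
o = -1.00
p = -0.04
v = 1.68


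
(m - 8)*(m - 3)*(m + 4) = m^3 - 7*m^2 - 20*m + 96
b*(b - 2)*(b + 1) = b^3 - b^2 - 2*b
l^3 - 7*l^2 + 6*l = l*(l - 6)*(l - 1)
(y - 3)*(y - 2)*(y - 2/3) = y^3 - 17*y^2/3 + 28*y/3 - 4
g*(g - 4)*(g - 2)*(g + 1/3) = g^4 - 17*g^3/3 + 6*g^2 + 8*g/3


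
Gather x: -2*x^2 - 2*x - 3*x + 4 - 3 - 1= -2*x^2 - 5*x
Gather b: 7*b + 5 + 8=7*b + 13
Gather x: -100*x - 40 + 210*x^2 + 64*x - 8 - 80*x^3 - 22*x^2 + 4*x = -80*x^3 + 188*x^2 - 32*x - 48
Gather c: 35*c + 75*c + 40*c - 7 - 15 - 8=150*c - 30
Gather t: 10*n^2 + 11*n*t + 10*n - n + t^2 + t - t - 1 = 10*n^2 + 11*n*t + 9*n + t^2 - 1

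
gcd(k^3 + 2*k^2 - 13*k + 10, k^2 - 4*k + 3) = k - 1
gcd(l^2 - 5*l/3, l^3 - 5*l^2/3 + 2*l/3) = l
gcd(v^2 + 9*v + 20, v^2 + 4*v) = v + 4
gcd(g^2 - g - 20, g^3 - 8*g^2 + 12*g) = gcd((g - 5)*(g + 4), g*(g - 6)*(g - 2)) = 1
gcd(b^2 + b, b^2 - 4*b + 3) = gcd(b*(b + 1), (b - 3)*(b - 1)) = 1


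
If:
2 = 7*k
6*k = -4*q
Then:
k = 2/7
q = -3/7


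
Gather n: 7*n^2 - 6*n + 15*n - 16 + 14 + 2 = 7*n^2 + 9*n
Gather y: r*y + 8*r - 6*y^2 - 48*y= 8*r - 6*y^2 + y*(r - 48)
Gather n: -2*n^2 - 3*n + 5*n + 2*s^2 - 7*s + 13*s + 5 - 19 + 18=-2*n^2 + 2*n + 2*s^2 + 6*s + 4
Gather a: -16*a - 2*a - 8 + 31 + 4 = 27 - 18*a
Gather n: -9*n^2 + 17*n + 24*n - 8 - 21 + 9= -9*n^2 + 41*n - 20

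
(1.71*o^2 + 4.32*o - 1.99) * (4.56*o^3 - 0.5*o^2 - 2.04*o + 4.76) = 7.7976*o^5 + 18.8442*o^4 - 14.7228*o^3 + 0.321799999999999*o^2 + 24.6228*o - 9.4724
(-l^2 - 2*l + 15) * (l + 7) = -l^3 - 9*l^2 + l + 105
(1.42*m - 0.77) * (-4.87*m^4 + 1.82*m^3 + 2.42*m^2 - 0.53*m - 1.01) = -6.9154*m^5 + 6.3343*m^4 + 2.035*m^3 - 2.616*m^2 - 1.0261*m + 0.7777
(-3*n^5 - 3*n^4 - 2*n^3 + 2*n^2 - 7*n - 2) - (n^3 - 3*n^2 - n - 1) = -3*n^5 - 3*n^4 - 3*n^3 + 5*n^2 - 6*n - 1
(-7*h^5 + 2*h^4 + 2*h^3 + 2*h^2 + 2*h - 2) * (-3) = 21*h^5 - 6*h^4 - 6*h^3 - 6*h^2 - 6*h + 6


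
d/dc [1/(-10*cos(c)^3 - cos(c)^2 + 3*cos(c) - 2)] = (-30*cos(c)^2 - 2*cos(c) + 3)*sin(c)/(10*cos(c)^3 + cos(c)^2 - 3*cos(c) + 2)^2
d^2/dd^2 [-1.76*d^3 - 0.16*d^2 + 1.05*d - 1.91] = -10.56*d - 0.32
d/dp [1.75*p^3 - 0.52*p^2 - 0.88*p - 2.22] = 5.25*p^2 - 1.04*p - 0.88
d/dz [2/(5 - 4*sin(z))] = 8*cos(z)/(4*sin(z) - 5)^2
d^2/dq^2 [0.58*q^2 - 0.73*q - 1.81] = 1.16000000000000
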